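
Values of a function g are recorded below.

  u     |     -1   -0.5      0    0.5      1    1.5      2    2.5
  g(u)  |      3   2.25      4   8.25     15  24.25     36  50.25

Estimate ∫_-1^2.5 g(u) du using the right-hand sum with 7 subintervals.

Δu = 0.5.
Sum = 0.5·[2.25 + 4 + 8.25 + 15 + 24.25 + 36 + 50.25] = 70.

70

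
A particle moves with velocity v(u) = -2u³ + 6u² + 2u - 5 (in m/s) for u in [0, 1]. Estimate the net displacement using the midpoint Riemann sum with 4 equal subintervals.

Δu = (1 − 0)/4 = 0.25.
Midpoints: 0.125, 0.375, 0.625, 0.875.
v(0.125) = -4.66015625, v(0.375) = -3.51171875, v(0.625) = -1.89453125, v(0.875) = 0.00390625.
Sum = Δu · [v(0.125) + v(0.375) + v(0.625) + v(0.875)].
Sum = -2.515625.

-2.515625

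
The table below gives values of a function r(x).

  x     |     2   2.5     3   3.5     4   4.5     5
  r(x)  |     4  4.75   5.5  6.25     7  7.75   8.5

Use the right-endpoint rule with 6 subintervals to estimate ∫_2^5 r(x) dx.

Δx = 0.5.
Sum = 0.5·[4.75 + 5.5 + 6.25 + 7 + 7.75 + 8.5] = 19.875.

19.875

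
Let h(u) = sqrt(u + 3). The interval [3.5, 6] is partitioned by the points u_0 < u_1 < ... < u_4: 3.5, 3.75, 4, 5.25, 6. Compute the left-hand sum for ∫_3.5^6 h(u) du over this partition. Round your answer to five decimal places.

Subinterval widths: 0.25, 0.25, 1.25, 0.75.
Left endpoints: 3.5, 3.75, 4, 5.25.
h(3.5) ≈ 2.54951, h(3.75) ≈ 2.59808, h(4) ≈ 2.64575, h(5.25) ≈ 2.87228.
Sum = Σ Δu_i · h(u_i).
Sum ≈ 6.74830.

6.74830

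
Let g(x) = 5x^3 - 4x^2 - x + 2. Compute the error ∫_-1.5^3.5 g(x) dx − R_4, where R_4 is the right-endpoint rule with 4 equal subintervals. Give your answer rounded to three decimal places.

-130.729

Exact integral: ∫_-1.5^3.5 g(x) dx ≈ 124.58333.
R_4 = 255.3125.
Error ≈ 124.58333 − 255.3125 ≈ -130.729.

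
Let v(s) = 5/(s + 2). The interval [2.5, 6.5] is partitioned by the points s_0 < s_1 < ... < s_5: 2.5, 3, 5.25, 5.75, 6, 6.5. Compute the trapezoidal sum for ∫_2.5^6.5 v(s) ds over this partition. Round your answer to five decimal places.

3.22442

Subinterval widths: 0.5, 2.25, 0.5, 0.25, 0.5.
v(2.5) = 10/9, v(3) = 1, v(5.25) = 20/29, v(5.75) = 20/31, v(6) = 0.625, v(6.5) = 10/17.
On each subinterval the trapezoid contributes (Δs_i/2)·[v(s_{i-1}) + v(s_i)].
Sum ≈ 3.22442.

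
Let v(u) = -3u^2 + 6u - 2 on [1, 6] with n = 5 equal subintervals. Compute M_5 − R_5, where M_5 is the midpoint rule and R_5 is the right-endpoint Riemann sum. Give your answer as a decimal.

41.25

M_5 = -118.75.
R_5 = -160.
M_5 − R_5 = 41.25.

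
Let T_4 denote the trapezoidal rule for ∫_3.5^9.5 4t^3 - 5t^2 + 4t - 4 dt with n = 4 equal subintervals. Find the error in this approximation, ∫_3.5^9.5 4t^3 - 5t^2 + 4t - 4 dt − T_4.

-164.25

Exact integral: ∫_3.5^9.5 f(t) dt = 6769.5.
T_4 = 6933.75.
Error = 6769.5 − 6933.75 = -164.25.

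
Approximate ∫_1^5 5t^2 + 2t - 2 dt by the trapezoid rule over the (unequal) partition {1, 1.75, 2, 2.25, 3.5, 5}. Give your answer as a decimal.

Subinterval widths: 0.75, 0.25, 0.25, 1.25, 1.5.
f(1) = 5, f(1.75) = 16.8125, f(2) = 22, f(2.25) = 27.8125, f(3.5) = 66.25, f(5) = 133.
On each subinterval the trapezoid contributes (Δt_i/2)·[f(t_{i-1}) + f(t_i)].
Sum = 227.484375.

227.484375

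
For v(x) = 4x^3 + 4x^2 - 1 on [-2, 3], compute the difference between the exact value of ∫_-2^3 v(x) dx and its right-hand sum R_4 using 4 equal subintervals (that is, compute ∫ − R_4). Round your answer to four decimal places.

-113.0208

Exact integral: ∫_-2^3 v(x) dx ≈ 106.666667.
R_4 = 219.6875.
Error ≈ 106.666667 − 219.6875 ≈ -113.0208.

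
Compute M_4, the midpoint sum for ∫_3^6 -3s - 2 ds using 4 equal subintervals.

Δs = (6 − 3)/4 = 0.75.
Midpoints: 3.375, 4.125, 4.875, 5.625.
f(3.375) = -12.125, f(4.125) = -14.375, f(4.875) = -16.625, f(5.625) = -18.875.
Sum = Δs · [f(3.375) + f(4.125) + f(4.875) + f(5.625)].
Sum = -46.5.

-46.5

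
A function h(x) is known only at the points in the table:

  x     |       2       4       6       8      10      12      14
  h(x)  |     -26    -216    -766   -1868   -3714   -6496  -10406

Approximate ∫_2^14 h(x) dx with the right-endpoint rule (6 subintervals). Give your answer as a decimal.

-46932

Δx = 2.
Sum = 2·[(-216) + (-766) + (-1868) + (-3714) + (-6496) + (-10406)] = -46932.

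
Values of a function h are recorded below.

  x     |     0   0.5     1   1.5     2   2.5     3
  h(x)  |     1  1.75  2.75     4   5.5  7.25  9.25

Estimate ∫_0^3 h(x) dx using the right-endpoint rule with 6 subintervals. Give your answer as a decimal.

Δx = 0.5.
Sum = 0.5·[1.75 + 2.75 + 4 + 5.5 + 7.25 + 9.25] = 15.25.

15.25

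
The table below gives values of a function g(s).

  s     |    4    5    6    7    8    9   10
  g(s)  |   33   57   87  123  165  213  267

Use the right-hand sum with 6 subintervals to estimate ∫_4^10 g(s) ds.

Δs = 1.
Sum = 1·[57 + 87 + 123 + 165 + 213 + 267] = 912.

912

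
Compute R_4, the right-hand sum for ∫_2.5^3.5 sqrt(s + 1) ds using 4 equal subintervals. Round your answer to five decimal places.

2.02984

Δs = (3.5 − 2.5)/4 = 0.25.
Right endpoints: 2.75, 3, 3.25, 3.5.
f(2.75) ≈ 1.93649, f(3) ≈ 2.00000, f(3.25) ≈ 2.06155, f(3.5) ≈ 2.12132.
Sum = Δs · [f(2.75) + f(3) + f(3.25) + f(3.5)].
Sum ≈ 2.02984.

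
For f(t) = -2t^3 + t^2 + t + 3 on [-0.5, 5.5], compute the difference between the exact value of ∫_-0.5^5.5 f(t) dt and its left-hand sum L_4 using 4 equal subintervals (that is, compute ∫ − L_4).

Exact integral: ∫_-0.5^5.5 f(t) dt = -369.
L_4 = -177.75.
Error = -369 − (-177.75) = -191.25.

-191.25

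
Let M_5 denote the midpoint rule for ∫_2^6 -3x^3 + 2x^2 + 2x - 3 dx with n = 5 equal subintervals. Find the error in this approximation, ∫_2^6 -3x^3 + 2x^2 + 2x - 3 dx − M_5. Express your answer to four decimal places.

Exact integral: ∫_2^6 f(x) dx ≈ -801.333333.
M_5 = -794.08.
Error ≈ -801.333333 − (-794.08) ≈ -7.2533.

-7.2533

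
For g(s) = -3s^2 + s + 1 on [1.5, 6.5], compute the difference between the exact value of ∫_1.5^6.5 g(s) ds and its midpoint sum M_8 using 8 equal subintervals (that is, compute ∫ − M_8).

-0.48828125

Exact integral: ∫_1.5^6.5 g(s) ds = -246.25.
M_8 = -245.76171875.
Error = -246.25 − (-245.76171875) = -0.48828125.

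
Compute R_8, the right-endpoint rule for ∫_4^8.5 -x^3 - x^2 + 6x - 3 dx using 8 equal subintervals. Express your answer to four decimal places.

Δx = (8.5 − 4)/8 = 0.5625.
Right endpoints: 4.5625, 5.125, 5.6875, 6.25, 6.8125, 7.375, 7.9375, 8.5.
f(4.5625) = -374441/4096, f(5.125) = -68161/512, f(5.6875) = -758579/4096, f(6.25) = -248.703125, f(6.8125) = -1329989/4096, f(7.375) = -212107/512, f(7.9375) = -2123663/4096, f(8.5) = -638.375.
Sum = Δx · [f(4.5625) + f(5.125) + f(5.6875) + ...].
Sum ≈ -1436.7766.

-1436.7766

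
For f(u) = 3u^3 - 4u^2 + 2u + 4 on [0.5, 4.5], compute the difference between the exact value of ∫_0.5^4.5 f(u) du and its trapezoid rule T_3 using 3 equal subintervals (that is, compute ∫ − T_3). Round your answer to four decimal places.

-21.9259

Exact integral: ∫_0.5^4.5 f(u) du ≈ 222.166667.
T_3 ≈ 244.092593.
Error ≈ 222.166667 − 244.092593 ≈ -21.9259.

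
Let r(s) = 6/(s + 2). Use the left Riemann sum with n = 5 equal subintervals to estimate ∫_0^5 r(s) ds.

8.7

Δs = (5 − 0)/5 = 1.
Left endpoints: 0, 1, 2, 3, 4.
r(0) = 3, r(1) = 2, r(2) = 1.5, r(3) = 1.2, r(4) = 1.
Sum = Δs · [r(0) + r(1) + r(2) + r(3) + r(4)].
Sum = 8.7.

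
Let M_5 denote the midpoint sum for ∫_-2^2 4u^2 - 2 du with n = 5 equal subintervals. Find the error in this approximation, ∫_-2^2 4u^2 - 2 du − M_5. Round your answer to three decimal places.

0.853

Exact integral: ∫_-2^2 f(u) du ≈ 13.33333.
M_5 = 12.48.
Error ≈ 13.33333 − 12.48 ≈ 0.853.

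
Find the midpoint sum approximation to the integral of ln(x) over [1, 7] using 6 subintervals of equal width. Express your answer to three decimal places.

7.655

Δx = (7 − 1)/6 = 1.
Midpoints: 1.5, 2.5, 3.5, 4.5, 5.5, 6.5.
f(1.5) ≈ 0.405, f(2.5) ≈ 0.916, f(3.5) ≈ 1.253, f(4.5) ≈ 1.504, f(5.5) ≈ 1.705, f(6.5) ≈ 1.872.
Sum = Δx · [f(1.5) + f(2.5) + f(3.5) + ...].
Sum ≈ 7.655.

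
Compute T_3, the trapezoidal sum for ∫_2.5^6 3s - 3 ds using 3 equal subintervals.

Δs = (6 − 2.5)/3 = 7/6.
f(2.5) = 4.5, f(11/3) = 8, f(29/6) = 11.5, f(6) = 15.
T_3 = (Δs/2)·[f(s_0) + 2f(s_1) + 2f(s_2) + f(s_3)].
Sum = 34.125.

34.125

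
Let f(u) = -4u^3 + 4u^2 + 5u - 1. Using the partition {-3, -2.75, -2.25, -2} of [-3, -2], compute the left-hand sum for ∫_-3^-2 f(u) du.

Subinterval widths: 0.25, 0.5, 0.25.
Left endpoints: -3, -2.75, -2.25.
f(-3) = 128, f(-2.75) = 98.6875, f(-2.25) = 53.5625.
Sum = Σ Δu_i · f(u_i).
Sum = 94.734375.

94.734375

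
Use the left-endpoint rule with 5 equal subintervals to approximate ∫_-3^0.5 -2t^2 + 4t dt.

Δt = (0.5 − (-3))/5 = 0.7.
Left endpoints: -3, -2.3, -1.6, -0.9, -0.2.
f(-3) = -30, f(-2.3) = -19.78, f(-1.6) = -11.52, f(-0.9) = -5.22, f(-0.2) = -0.88.
Sum = Δt · [f(-3) + f(-2.3) + f(-1.6) + f(-0.9) + f(-0.2)].
Sum = -47.18.

-47.18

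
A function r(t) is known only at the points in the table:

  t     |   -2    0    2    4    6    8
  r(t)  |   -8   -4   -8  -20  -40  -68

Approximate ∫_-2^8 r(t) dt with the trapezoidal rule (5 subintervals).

-220

Δt = 2.
T_5 = (2/2)·[(-8) + 2·(-4) + 2·(-8) + 2·(-20) + 2·(-40) + (-68)] = -220.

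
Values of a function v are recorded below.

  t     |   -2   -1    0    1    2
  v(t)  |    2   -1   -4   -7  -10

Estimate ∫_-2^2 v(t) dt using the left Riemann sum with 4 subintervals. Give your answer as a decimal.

-10

Δt = 1.
Sum = 1·[2 + (-1) + (-4) + (-7)] = -10.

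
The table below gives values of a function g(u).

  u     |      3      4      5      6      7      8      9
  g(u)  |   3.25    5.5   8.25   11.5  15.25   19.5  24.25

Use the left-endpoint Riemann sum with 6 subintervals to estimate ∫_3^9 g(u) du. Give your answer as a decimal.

Δu = 1.
Sum = 1·[3.25 + 5.5 + 8.25 + 11.5 + 15.25 + 19.5] = 63.25.

63.25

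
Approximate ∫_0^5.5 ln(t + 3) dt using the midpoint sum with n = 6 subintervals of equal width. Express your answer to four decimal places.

Δt = (5.5 − 0)/6 = 11/12.
Midpoints: 11/24, 1.375, 55/24, 77/24, 4.125, 121/24.
f(11/24) ≈ 1.2408, f(1.375) ≈ 1.4759, f(55/24) ≈ 1.6661, f(77/24) ≈ 1.8259, f(4.125) ≈ 1.9636, f(121/24) ≈ 2.0846.
Sum = Δt · [f(11/24) + f(1.375) + f(55/24) + ...].
Sum ≈ 9.4022.

9.4022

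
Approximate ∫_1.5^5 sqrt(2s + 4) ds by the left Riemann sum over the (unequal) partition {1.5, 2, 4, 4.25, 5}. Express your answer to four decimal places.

10.4974

Subinterval widths: 0.5, 2, 0.25, 0.75.
Left endpoints: 1.5, 2, 4, 4.25.
f(1.5) ≈ 2.6458, f(2) ≈ 2.8284, f(4) ≈ 3.4641, f(4.25) ≈ 3.5355.
Sum = Σ Δs_i · f(s_i).
Sum ≈ 10.4974.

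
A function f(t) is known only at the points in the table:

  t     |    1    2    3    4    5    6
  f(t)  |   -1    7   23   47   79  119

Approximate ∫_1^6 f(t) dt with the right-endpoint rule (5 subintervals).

275

Δt = 1.
Sum = 1·[7 + 23 + 47 + 79 + 119] = 275.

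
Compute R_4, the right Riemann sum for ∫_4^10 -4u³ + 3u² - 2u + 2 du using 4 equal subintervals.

Δu = (10 − 4)/4 = 1.5.
Right endpoints: 5.5, 7, 8.5, 10.
f(5.5) = -583.75, f(7) = -1237, f(8.5) = -2254.75, f(10) = -3718.
Sum = Δu · [f(5.5) + f(7) + f(8.5) + f(10)].
Sum = -11690.25.

-11690.25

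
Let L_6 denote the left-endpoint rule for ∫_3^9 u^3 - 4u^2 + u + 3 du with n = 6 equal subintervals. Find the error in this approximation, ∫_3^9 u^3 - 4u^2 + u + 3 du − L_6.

196

Exact integral: ∫_3^9 f(u) du = 738.
L_6 = 542.
Error = 738 − 542 = 196.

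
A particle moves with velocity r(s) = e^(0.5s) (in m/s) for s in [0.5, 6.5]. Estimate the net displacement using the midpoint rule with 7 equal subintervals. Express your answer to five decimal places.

48.63953

Δs = (6.5 − 0.5)/7 = 6/7.
Midpoints: 13/14, 25/14, 37/14, 3.5, 61/14, 73/14, 85/14.
r(13/14) ≈ 1.59088, r(25/14) ≈ 2.44210, r(37/14) ≈ 3.74877, r(3.5) ≈ 5.75460, r(61/14) ≈ 8.83368, r(73/14) ≈ 13.56025, r(85/14) ≈ 20.81584.
Sum = Δs · [r(13/14) + r(25/14) + r(37/14) + ...].
Sum ≈ 48.63953.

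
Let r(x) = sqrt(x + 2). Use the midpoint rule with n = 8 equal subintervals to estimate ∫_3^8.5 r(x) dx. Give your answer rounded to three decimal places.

Δx = (8.5 − 3)/8 = 0.6875.
Midpoints: 3.34375, 4.03125, 4.71875, 5.40625, 6.09375, 6.78125, 7.46875, 8.15625.
r(3.34375) ≈ 2.312, r(4.03125) ≈ 2.456, r(4.71875) ≈ 2.592, r(5.40625) ≈ 2.721, r(6.09375) ≈ 2.845, r(6.78125) ≈ 2.963, r(7.46875) ≈ 3.077, r(8.15625) ≈ 3.187.
Sum = Δx · [r(3.34375) + r(4.03125) + r(4.71875) + ...].
Sum ≈ 15.230.

15.230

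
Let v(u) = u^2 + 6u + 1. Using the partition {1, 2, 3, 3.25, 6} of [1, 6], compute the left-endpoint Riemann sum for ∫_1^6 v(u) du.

117.421875

Subinterval widths: 1, 1, 0.25, 2.75.
Left endpoints: 1, 2, 3, 3.25.
v(1) = 8, v(2) = 17, v(3) = 28, v(3.25) = 31.0625.
Sum = Σ Δu_i · v(u_i).
Sum = 117.421875.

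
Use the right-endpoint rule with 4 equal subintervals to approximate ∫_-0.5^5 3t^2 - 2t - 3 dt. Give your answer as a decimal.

Δt = (5 − (-0.5))/4 = 1.375.
Right endpoints: 0.875, 2.25, 3.625, 5.
f(0.875) = -2.453125, f(2.25) = 7.6875, f(3.625) = 29.171875, f(5) = 62.
Sum = Δt · [f(0.875) + f(2.25) + f(3.625) + f(5)].
Sum = 132.55859375.

132.55859375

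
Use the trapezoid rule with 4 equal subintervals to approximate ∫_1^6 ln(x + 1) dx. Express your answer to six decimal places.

Δx = (6 − 1)/4 = 1.25.
f(1) ≈ 0.693147, f(2.25) ≈ 1.178655, f(3.5) ≈ 1.504077, f(4.75) ≈ 1.749200, f(6) ≈ 1.945910.
T_4 = (Δx/2)·[f(x_0) + 2f(x_1) + 2f(x_2) + 2f(x_3) + f(x_4)].
Sum ≈ 7.189326.

7.189326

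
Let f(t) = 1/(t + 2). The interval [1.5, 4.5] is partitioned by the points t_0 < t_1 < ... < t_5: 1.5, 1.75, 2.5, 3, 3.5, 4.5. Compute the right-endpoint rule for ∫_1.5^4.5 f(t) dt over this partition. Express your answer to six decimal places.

Subinterval widths: 0.25, 0.75, 0.5, 0.5, 1.
Right endpoints: 1.75, 2.5, 3, 3.5, 4.5.
f(1.75) = 4/15, f(2.5) = 2/9, f(3) = 0.2, f(3.5) = 2/11, f(4.5) = 2/13.
Sum = Σ Δt_i · f(t_i).
Sum ≈ 0.578089.

0.578089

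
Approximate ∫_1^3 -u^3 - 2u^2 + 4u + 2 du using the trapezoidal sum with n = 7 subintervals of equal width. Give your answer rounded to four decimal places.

Δu = (3 − 1)/7 = 2/7.
f(1) = 3, f(9/7) = 587/343, f(11/7) = -183/343, f(13/7) = -1329/343, f(15/7) = -2899/343, f(17/7) = -4941/343, f(19/7) = -7503/343, f(3) = -31.
T_7 = (Δu/2)·[f(u_0) + 2f(u_1) + ... + 2f(u_{6}) + f(u_7)].
Sum ≈ -17.5510.

-17.5510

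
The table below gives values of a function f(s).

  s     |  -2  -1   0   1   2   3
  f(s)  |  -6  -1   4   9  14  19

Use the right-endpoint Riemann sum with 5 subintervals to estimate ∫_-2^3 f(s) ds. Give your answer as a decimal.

Δs = 1.
Sum = 1·[(-1) + 4 + 9 + 14 + 19] = 45.

45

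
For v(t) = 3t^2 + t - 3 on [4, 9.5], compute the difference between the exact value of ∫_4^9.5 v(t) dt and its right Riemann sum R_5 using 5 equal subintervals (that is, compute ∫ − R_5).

Exact integral: ∫_4^9.5 v(t) dt = 814.
R_5 = 942.865.
Error = 814 − 942.865 = -128.865.

-128.865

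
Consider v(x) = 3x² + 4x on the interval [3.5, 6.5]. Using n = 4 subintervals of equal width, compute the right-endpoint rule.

330.84375

Δx = (6.5 − 3.5)/4 = 0.75.
Right endpoints: 4.25, 5, 5.75, 6.5.
v(4.25) = 71.1875, v(5) = 95, v(5.75) = 122.1875, v(6.5) = 152.75.
Sum = Δx · [v(4.25) + v(5) + v(5.75) + v(6.5)].
Sum = 330.84375.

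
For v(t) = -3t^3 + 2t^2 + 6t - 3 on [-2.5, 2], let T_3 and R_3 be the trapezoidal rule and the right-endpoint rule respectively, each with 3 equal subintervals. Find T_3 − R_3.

T_3 = 19.96875.
R_3 = -16.3125.
T_3 − R_3 = 36.28125.

36.28125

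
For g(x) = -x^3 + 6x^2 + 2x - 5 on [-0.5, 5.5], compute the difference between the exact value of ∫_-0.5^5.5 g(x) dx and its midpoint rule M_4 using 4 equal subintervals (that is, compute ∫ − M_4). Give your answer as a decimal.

-1.6875

Exact integral: ∫_-0.5^5.5 g(x) dx = 104.25.
M_4 = 105.9375.
Error = 104.25 − 105.9375 = -1.6875.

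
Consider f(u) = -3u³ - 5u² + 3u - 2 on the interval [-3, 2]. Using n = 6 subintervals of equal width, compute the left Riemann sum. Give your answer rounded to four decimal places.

-0.2894

Δu = (2 − (-3))/6 = 5/6.
Left endpoints: -3, -13/6, -4/3, -0.5, 1/3, 7/6.
f(-3) = 25, f(-13/6) = -35/24, f(-4/3) = -70/9, f(-0.5) = -4.375, f(1/3) = -5/3, f(7/6) = -725/72.
Sum = Δu · [f(-3) + f(-13/6) + f(-4/3) + ...].
Sum ≈ -0.2894.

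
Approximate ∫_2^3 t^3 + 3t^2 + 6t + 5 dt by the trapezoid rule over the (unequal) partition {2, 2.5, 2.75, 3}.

Subinterval widths: 0.5, 0.25, 0.25.
f(2) = 37, f(2.5) = 54.375, f(2.75) = 64.984375, f(3) = 77.
On each subinterval the trapezoid contributes (Δt_i/2)·[f(t_{i-1}) + f(t_i)].
Sum = 55.51171875.

55.51171875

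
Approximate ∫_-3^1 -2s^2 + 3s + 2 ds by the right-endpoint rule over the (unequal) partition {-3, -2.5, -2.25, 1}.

Subinterval widths: 0.5, 0.25, 3.25.
Right endpoints: -2.5, -2.25, 1.
f(-2.5) = -18, f(-2.25) = -14.875, f(1) = 3.
Sum = Σ Δs_i · f(s_i).
Sum = -2.96875.

-2.96875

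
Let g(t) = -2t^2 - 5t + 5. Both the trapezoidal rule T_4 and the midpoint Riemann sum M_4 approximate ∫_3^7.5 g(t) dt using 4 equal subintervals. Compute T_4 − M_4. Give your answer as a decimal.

-2.84765625

T_4 = -360.7734375.
M_4 = -357.92578125.
T_4 − M_4 = -2.84765625.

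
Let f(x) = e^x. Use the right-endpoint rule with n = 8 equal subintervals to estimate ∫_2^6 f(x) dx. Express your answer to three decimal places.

503.266

Δx = (6 − 2)/8 = 0.5.
Right endpoints: 2.5, 3, 3.5, 4, 4.5, 5, 5.5, 6.
f(2.5) ≈ 12.182, f(3) ≈ 20.086, f(3.5) ≈ 33.115, f(4) ≈ 54.598, f(4.5) ≈ 90.017, f(5) ≈ 148.413, f(5.5) ≈ 244.692, f(6) ≈ 403.429.
Sum = Δx · [f(2.5) + f(3) + f(3.5) + ...].
Sum ≈ 503.266.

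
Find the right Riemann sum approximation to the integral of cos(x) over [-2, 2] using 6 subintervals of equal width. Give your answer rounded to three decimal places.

1.751

Δx = (2 − (-2))/6 = 2/3.
Right endpoints: -4/3, -2/3, 0, 2/3, 4/3, 2.
f(-4/3) ≈ 0.235, f(-2/3) ≈ 0.786, f(0) ≈ 1.000, f(2/3) ≈ 0.786, f(4/3) ≈ 0.235, f(2) ≈ -0.416.
Sum = Δx · [f(-4/3) + f(-2/3) + f(0) + ...].
Sum ≈ 1.751.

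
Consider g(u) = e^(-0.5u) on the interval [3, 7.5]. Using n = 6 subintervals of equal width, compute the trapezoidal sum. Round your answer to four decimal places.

Δu = (7.5 − 3)/6 = 0.75.
g(3) ≈ 0.2231, g(3.75) ≈ 0.1534, g(4.5) ≈ 0.1054, g(5.25) ≈ 0.0724, g(6) ≈ 0.0498, g(6.75) ≈ 0.0342, g(7.5) ≈ 0.0235.
T_6 = (Δu/2)·[g(u_0) + 2g(u_1) + ... + 2g(u_{5}) + g(u_6)].
Sum ≈ 0.4039.

0.4039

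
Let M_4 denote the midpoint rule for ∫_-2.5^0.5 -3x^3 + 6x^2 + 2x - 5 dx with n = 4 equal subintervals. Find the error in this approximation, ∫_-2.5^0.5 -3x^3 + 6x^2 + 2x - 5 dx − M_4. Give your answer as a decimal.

Exact integral: ∫_-2.5^0.5 f(x) dx = 39.75.
M_4 = 37.640625.
Error = 39.75 − 37.640625 = 2.109375.

2.109375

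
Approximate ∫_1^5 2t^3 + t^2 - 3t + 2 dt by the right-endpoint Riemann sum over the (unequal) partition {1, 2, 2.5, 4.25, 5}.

Subinterval widths: 1, 0.5, 1.75, 0.75.
Right endpoints: 2, 2.5, 4.25, 5.
f(2) = 16, f(2.5) = 32, f(4.25) = 160.84375, f(5) = 262.
Sum = Σ Δt_i · f(t_i).
Sum = 509.9765625.

509.9765625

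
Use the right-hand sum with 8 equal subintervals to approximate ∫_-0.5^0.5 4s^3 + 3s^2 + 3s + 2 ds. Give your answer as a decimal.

Δs = (0.5 − (-0.5))/8 = 0.125.
Right endpoints: -0.375, -0.25, -0.125, 0, 0.125, 0.25, 0.375, 0.5.
f(-0.375) = 1.0859375, f(-0.25) = 1.375, f(-0.125) = 1.6640625, f(0) = 2, f(0.125) = 2.4296875, f(0.25) = 3, f(0.375) = 3.7578125, f(0.5) = 4.75.
Sum = Δs · [f(-0.375) + f(-0.25) + f(-0.125) + ...].
Sum = 2.5078125.

2.5078125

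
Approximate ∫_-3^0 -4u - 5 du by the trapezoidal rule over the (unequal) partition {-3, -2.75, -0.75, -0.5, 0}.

Subinterval widths: 0.25, 2, 0.25, 0.5.
f(-3) = 7, f(-2.75) = 6, f(-0.75) = -2, f(-0.5) = -3, f(0) = -5.
On each subinterval the trapezoid contributes (Δu_i/2)·[f(u_{i-1}) + f(u_i)].
Sum = 3.

3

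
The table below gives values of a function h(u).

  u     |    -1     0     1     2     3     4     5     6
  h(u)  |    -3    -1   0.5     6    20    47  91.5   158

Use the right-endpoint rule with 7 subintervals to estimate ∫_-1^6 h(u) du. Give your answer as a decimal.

Δu = 1.
Sum = 1·[(-1) + 0.5 + 6 + 20 + 47 + 91.5 + 158] = 322.

322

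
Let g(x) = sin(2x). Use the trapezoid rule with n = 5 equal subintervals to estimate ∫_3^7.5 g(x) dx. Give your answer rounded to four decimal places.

0.6142

Δx = (7.5 − 3)/5 = 0.9.
g(3) ≈ -0.2794, g(3.9) ≈ 0.9985, g(4.8) ≈ -0.1743, g(5.7) ≈ -0.9193, g(6.6) ≈ 0.5921, g(7.5) ≈ 0.6503.
T_5 = (Δx/2)·[g(x_0) + 2g(x_1) + ... + 2g(x_{4}) + g(x_5)].
Sum ≈ 0.6142.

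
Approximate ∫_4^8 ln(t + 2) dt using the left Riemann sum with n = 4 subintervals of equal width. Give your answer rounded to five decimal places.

8.01434

Δt = (8 − 4)/4 = 1.
Left endpoints: 4, 5, 6, 7.
f(4) ≈ 1.79176, f(5) ≈ 1.94591, f(6) ≈ 2.07944, f(7) ≈ 2.19722.
Sum = Δt · [f(4) + f(5) + f(6) + f(7)].
Sum ≈ 8.01434.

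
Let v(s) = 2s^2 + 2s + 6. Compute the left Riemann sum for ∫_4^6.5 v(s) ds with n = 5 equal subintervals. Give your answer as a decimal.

Δs = (6.5 − 4)/5 = 0.5.
Left endpoints: 4, 4.5, 5, 5.5, 6.
v(4) = 46, v(4.5) = 55.5, v(5) = 66, v(5.5) = 77.5, v(6) = 90.
Sum = Δs · [v(4) + v(4.5) + v(5) + v(5.5) + v(6)].
Sum = 167.5.

167.5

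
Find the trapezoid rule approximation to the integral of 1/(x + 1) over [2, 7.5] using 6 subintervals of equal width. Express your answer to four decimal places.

Δx = (7.5 − 2)/6 = 11/12.
f(2) = 1/3, f(35/12) = 12/47, f(23/6) = 6/29, f(4.75) = 4/23, f(17/3) = 0.15, f(79/12) = 12/91, f(7.5) = 2/17.
T_6 = (Δx/2)·[f(x_0) + 2f(x_1) + ... + 2f(x_{5}) + f(x_6)].
Sum ≈ 1.0482.

1.0482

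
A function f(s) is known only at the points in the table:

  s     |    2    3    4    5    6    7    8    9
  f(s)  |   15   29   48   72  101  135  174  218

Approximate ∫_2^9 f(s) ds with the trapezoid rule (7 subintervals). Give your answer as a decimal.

Δs = 1.
T_7 = (1/2)·[15 + 2·29 + 2·48 + 2·72 + 2·101 + 2·135 + 2·174 + 218] = 675.5.

675.5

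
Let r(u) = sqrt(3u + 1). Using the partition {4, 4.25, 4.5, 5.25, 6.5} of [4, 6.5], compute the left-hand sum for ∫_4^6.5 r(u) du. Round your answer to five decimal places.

9.80017

Subinterval widths: 0.25, 0.25, 0.75, 1.25.
Left endpoints: 4, 4.25, 4.5, 5.25.
r(4) ≈ 3.60555, r(4.25) ≈ 3.70810, r(4.5) ≈ 3.80789, r(5.25) ≈ 4.09268.
Sum = Σ Δu_i · r(u_i).
Sum ≈ 9.80017.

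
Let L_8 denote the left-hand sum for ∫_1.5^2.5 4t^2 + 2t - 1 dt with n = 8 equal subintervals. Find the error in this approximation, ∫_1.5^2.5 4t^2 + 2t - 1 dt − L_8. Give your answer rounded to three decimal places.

Exact integral: ∫_1.5^2.5 f(t) dt ≈ 19.33333.
L_8 = 18.21875.
Error ≈ 19.33333 − 18.21875 ≈ 1.115.

1.115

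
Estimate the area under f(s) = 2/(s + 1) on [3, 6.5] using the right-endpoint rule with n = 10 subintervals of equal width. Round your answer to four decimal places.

Δs = (6.5 − 3)/10 = 0.35.
Right endpoints: 3.35, 3.7, 4.05, 4.4, 4.75, 5.1, 5.45, 5.8, 6.15, 6.5.
f(3.35) = 40/87, f(3.7) = 20/47, f(4.05) = 40/101, f(4.4) = 10/27, f(4.75) = 8/23, f(5.1) = 20/61, f(5.45) = 40/129, f(5.8) = 5/17, f(6.15) = 40/143, f(6.5) = 4/15.
Sum = Δs · [f(3.35) + f(3.7) + f(4.05) + ...].
Sum ≈ 1.2173.

1.2173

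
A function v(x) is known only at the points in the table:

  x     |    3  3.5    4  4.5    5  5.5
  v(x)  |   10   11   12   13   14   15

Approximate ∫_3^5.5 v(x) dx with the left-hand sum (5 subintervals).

30

Δx = 0.5.
Sum = 0.5·[10 + 11 + 12 + 13 + 14] = 30.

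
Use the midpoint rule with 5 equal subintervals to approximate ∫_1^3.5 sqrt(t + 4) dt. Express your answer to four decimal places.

Δt = (3.5 − 1)/5 = 0.5.
Midpoints: 1.25, 1.75, 2.25, 2.75, 3.25.
f(1.25) ≈ 2.2913, f(1.75) ≈ 2.3979, f(2.25) ≈ 2.5000, f(2.75) ≈ 2.5981, f(3.25) ≈ 2.6926.
Sum = Δt · [f(1.25) + f(1.75) + f(2.25) + f(2.75) + f(3.25)].
Sum ≈ 6.2399.

6.2399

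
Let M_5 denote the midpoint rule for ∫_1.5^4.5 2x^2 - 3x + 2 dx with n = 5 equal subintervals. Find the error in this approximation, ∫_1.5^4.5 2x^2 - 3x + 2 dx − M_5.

0.18

Exact integral: ∫_1.5^4.5 f(x) dx = 37.5.
M_5 = 37.32.
Error = 37.5 − 37.32 = 0.18.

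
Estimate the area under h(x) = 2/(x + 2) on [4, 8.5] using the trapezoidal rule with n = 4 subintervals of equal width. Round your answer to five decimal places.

Δx = (8.5 − 4)/4 = 1.125.
h(4) = 1/3, h(5.125) = 16/57, h(6.25) = 8/33, h(7.375) = 16/75, h(8.5) = 4/21.
T_4 = (Δx/2)·[h(x_0) + 2h(x_1) + 2h(x_2) + 2h(x_3) + h(x_4)].
Sum ≈ 1.12316.

1.12316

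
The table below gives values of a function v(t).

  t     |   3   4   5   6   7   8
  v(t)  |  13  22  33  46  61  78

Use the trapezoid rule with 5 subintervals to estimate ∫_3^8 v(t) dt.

Δt = 1.
T_5 = (1/2)·[13 + 2·22 + 2·33 + 2·46 + 2·61 + 78] = 207.5.

207.5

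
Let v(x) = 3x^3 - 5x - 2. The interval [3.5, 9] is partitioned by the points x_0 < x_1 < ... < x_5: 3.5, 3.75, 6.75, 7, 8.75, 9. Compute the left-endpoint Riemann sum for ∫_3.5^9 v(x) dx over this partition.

2888.3671875

Subinterval widths: 0.25, 3, 0.25, 1.75, 0.25.
Left endpoints: 3.5, 3.75, 6.75, 7, 8.75.
v(3.5) = 109.125, v(3.75) = 137.453125, v(6.75) = 886.890625, v(7) = 992, v(8.75) = 1964.015625.
Sum = Σ Δx_i · v(x_i).
Sum = 2888.3671875.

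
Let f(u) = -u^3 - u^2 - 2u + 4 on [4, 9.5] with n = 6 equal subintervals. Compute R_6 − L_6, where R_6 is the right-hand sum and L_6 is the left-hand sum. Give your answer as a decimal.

-805.40625

R_6 ≈ -2708.0449942.
L_6 ≈ -1902.6387442.
R_6 − L_6 = -805.40625.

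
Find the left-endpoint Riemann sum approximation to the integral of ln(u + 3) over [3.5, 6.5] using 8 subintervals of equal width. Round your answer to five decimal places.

6.14883

Δu = (6.5 − 3.5)/8 = 0.375.
Left endpoints: 3.5, 3.875, 4.25, 4.625, 5, 5.375, 5.75, 6.125.
f(3.5) ≈ 1.87180, f(3.875) ≈ 1.92789, f(4.25) ≈ 1.98100, f(4.625) ≈ 2.03143, f(5) ≈ 2.07944, f(5.375) ≈ 2.12525, f(5.75) ≈ 2.16905, f(6.125) ≈ 2.21102.
Sum = Δu · [f(3.5) + f(3.875) + f(4.25) + ...].
Sum ≈ 6.14883.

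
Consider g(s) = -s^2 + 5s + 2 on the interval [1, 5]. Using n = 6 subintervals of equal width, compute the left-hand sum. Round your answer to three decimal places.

27.704

Δs = (5 − 1)/6 = 2/3.
Left endpoints: 1, 5/3, 7/3, 3, 11/3, 13/3.
g(1) = 6, g(5/3) = 68/9, g(7/3) = 74/9, g(3) = 8, g(11/3) = 62/9, g(13/3) = 44/9.
Sum = Δs · [g(1) + g(5/3) + g(7/3) + ...].
Sum ≈ 27.704.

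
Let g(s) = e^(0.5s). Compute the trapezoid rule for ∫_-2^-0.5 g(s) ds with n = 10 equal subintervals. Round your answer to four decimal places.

Δs = (-0.5 − (-2))/10 = 0.15.
g(-2) ≈ 0.3679, g(-1.85) ≈ 0.3965, g(-1.7) ≈ 0.4274, g(-1.55) ≈ 0.4607, g(-1.4) ≈ 0.4966, g(-1.25) ≈ 0.5353, g(-1.1) ≈ 0.5769, g(-0.95) ≈ 0.6219, g(-0.8) ≈ 0.6703, g(-0.65) ≈ 0.7225, g(-0.5) ≈ 0.7788.
T_10 = (Δs/2)·[g(s_0) + 2g(s_1) + ... + 2g(s_{9}) + g(s_10)].
Sum ≈ 0.8222.

0.8222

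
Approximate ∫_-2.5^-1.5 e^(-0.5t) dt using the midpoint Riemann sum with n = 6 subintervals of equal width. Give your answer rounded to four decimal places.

2.7459

Δt = (-1.5 − (-2.5))/6 = 1/6.
Midpoints: -29/12, -2.25, -25/12, -23/12, -1.75, -19/12.
f(-29/12) ≈ 3.3479, f(-2.25) ≈ 3.0802, f(-25/12) ≈ 2.8339, f(-23/12) ≈ 2.6073, f(-1.75) ≈ 2.3989, f(-19/12) ≈ 2.2071.
Sum = Δt · [f(-29/12) + f(-2.25) + f(-25/12) + ...].
Sum ≈ 2.7459.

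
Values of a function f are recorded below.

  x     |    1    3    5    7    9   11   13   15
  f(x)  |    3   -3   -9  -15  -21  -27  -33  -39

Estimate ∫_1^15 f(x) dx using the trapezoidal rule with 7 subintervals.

-252

Δx = 2.
T_7 = (2/2)·[3 + 2·(-3) + 2·(-9) + 2·(-15) + 2·(-21) + 2·(-27) + 2·(-33) + (-39)] = -252.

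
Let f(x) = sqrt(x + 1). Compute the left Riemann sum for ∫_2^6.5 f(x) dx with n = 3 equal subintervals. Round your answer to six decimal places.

Δx = (6.5 − 2)/3 = 1.5.
Left endpoints: 2, 3.5, 5.
f(2) ≈ 1.732051, f(3.5) ≈ 2.121320, f(5) ≈ 2.449490.
Sum = Δx · [f(2) + f(3.5) + f(5)].
Sum ≈ 9.454291.

9.454291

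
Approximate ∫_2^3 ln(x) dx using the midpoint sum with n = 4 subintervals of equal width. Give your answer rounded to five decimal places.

Δx = (3 − 2)/4 = 0.25.
Midpoints: 2.125, 2.375, 2.625, 2.875.
f(2.125) ≈ 0.75377, f(2.375) ≈ 0.86500, f(2.625) ≈ 0.96508, f(2.875) ≈ 1.05605.
Sum = Δx · [f(2.125) + f(2.375) + f(2.625) + f(2.875)].
Sum ≈ 0.90998.

0.90998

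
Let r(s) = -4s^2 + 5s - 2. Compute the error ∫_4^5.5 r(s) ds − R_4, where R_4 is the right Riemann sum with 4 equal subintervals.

9.421875

Exact integral: ∫_4^5.5 r(s) ds = -103.875.
R_4 = -113.296875.
Error = -103.875 − (-113.296875) = 9.421875.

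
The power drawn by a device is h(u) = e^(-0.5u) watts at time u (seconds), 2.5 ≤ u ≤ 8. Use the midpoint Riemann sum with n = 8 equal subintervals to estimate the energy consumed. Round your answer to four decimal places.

0.5337

Δu = (8 − 2.5)/8 = 0.6875.
Midpoints: 2.84375, 3.53125, 4.21875, 4.90625, 5.59375, 6.28125, 6.96875, 7.65625.
h(2.84375) ≈ 0.2413, h(3.53125) ≈ 0.1711, h(4.21875) ≈ 0.1213, h(4.90625) ≈ 0.0860, h(5.59375) ≈ 0.0610, h(6.28125) ≈ 0.0433, h(6.96875) ≈ 0.0307, h(7.65625) ≈ 0.0218.
Sum = Δu · [h(2.84375) + h(3.53125) + h(4.21875) + ...].
Sum ≈ 0.5337.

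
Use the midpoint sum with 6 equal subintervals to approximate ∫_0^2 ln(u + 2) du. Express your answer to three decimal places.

2.160

Δu = (2 − 0)/6 = 1/3.
Midpoints: 1/6, 0.5, 5/6, 7/6, 1.5, 11/6.
f(1/6) ≈ 0.773, f(0.5) ≈ 0.916, f(5/6) ≈ 1.041, f(7/6) ≈ 1.153, f(1.5) ≈ 1.253, f(11/6) ≈ 1.344.
Sum = Δu · [f(1/6) + f(0.5) + f(5/6) + ...].
Sum ≈ 2.160.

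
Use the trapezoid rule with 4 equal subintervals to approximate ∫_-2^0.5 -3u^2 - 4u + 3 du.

6.38671875

Δu = (0.5 − (-2))/4 = 0.625.
f(-2) = -1, f(-1.375) = 2.828125, f(-0.75) = 4.3125, f(-0.125) = 3.453125, f(0.5) = 0.25.
T_4 = (Δu/2)·[f(u_0) + 2f(u_1) + 2f(u_2) + 2f(u_3) + f(u_4)].
Sum = 6.38671875.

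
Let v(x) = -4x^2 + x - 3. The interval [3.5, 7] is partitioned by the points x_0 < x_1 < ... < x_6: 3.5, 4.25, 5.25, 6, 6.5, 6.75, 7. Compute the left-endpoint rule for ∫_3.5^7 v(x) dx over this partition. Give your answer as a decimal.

Subinterval widths: 0.75, 1, 0.75, 0.5, 0.25, 0.25.
Left endpoints: 3.5, 4.25, 5.25, 6, 6.5, 6.75.
v(3.5) = -48.5, v(4.25) = -71, v(5.25) = -108, v(6) = -141, v(6.5) = -165.5, v(6.75) = -178.5.
Sum = Σ Δx_i · v(x_i).
Sum = -344.875.

-344.875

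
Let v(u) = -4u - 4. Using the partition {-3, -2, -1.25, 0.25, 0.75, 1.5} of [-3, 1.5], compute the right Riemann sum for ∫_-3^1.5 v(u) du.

Subinterval widths: 1, 0.75, 1.5, 0.5, 0.75.
Right endpoints: -2, -1.25, 0.25, 0.75, 1.5.
v(-2) = 4, v(-1.25) = 1, v(0.25) = -5, v(0.75) = -7, v(1.5) = -10.
Sum = Σ Δu_i · v(u_i).
Sum = -13.75.

-13.75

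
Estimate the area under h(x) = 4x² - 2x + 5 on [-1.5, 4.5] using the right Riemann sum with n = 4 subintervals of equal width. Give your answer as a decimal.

192

Δx = (4.5 − (-1.5))/4 = 1.5.
Right endpoints: 0, 1.5, 3, 4.5.
h(0) = 5, h(1.5) = 11, h(3) = 35, h(4.5) = 77.
Sum = Δx · [h(0) + h(1.5) + h(3) + h(4.5)].
Sum = 192.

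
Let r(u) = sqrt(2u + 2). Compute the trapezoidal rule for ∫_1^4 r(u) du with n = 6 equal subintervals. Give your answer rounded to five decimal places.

Δu = (4 − 1)/6 = 0.5.
r(1) ≈ 2.00000, r(1.5) ≈ 2.23607, r(2) ≈ 2.44949, r(2.5) ≈ 2.64575, r(3) ≈ 2.82843, r(3.5) ≈ 3.00000, r(4) ≈ 3.16228.
T_6 = (Δu/2)·[r(u_0) + 2r(u_1) + ... + 2r(u_{5}) + r(u_6)].
Sum ≈ 7.87044.

7.87044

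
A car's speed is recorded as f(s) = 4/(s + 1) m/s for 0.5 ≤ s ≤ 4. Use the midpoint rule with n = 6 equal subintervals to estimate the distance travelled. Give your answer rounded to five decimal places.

Δs = (4 − 0.5)/6 = 7/12.
Midpoints: 19/24, 1.375, 47/24, 61/24, 3.125, 89/24.
f(19/24) = 96/43, f(1.375) = 32/19, f(47/24) = 96/71, f(61/24) = 96/85, f(3.125) = 32/33, f(89/24) = 96/113.
Sum = Δs · [f(19/24) + f(1.375) + f(47/24) + ...].
Sum ≈ 4.79357.

4.79357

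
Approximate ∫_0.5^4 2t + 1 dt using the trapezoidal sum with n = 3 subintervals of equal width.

Δt = (4 − 0.5)/3 = 7/6.
f(0.5) = 2, f(5/3) = 13/3, f(17/6) = 20/3, f(4) = 9.
T_3 = (Δt/2)·[f(t_0) + 2f(t_1) + 2f(t_2) + f(t_3)].
Sum = 19.25.

19.25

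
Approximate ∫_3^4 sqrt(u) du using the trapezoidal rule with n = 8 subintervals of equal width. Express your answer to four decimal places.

Δu = (4 − 3)/8 = 0.125.
f(3) ≈ 1.7321, f(3.125) ≈ 1.7678, f(3.25) ≈ 1.8028, f(3.375) ≈ 1.8371, f(3.5) ≈ 1.8708, f(3.625) ≈ 1.9039, f(3.75) ≈ 1.9365, f(3.875) ≈ 1.9685, f(4) ≈ 2.0000.
T_8 = (Δu/2)·[f(u_0) + 2f(u_1) + ... + 2f(u_{7}) + f(u_8)].
Sum ≈ 1.8692.

1.8692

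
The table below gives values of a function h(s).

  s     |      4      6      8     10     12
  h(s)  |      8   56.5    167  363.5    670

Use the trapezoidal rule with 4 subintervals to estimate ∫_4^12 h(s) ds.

1852

Δs = 2.
T_4 = (2/2)·[8 + 2·56.5 + 2·167 + 2·363.5 + 670] = 1852.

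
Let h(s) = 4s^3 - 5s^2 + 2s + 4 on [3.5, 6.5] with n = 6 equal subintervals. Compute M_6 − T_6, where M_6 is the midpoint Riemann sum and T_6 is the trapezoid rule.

M_6 = 1287.3125.
T_6 = 1297.625.
M_6 − T_6 = -10.3125.

-10.3125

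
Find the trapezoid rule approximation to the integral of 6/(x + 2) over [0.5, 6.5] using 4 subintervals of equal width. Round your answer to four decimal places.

7.5015

Δx = (6.5 − 0.5)/4 = 1.5.
f(0.5) = 2.4, f(2) = 1.5, f(3.5) = 12/11, f(5) = 6/7, f(6.5) = 12/17.
T_4 = (Δx/2)·[f(x_0) + 2f(x_1) + 2f(x_2) + 2f(x_3) + f(x_4)].
Sum ≈ 7.5015.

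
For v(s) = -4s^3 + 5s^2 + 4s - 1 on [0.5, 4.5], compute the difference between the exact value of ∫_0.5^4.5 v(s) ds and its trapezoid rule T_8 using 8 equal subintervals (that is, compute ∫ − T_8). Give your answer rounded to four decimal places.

4.1667

Exact integral: ∫_0.5^4.5 v(s) ds ≈ -222.333333.
T_8 = -226.5.
Error ≈ -222.333333 − (-226.5) ≈ 4.1667.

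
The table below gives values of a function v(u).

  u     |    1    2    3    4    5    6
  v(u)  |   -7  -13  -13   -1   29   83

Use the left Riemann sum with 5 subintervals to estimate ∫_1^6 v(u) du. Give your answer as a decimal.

-5

Δu = 1.
Sum = 1·[(-7) + (-13) + (-13) + (-1) + 29] = -5.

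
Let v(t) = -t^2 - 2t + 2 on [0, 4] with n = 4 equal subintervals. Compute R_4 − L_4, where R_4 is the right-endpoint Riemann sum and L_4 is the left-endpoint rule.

R_4 = -42.
L_4 = -18.
R_4 − L_4 = -24.

-24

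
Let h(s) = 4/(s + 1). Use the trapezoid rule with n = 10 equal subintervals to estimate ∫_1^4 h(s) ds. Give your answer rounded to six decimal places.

Δs = (4 − 1)/10 = 0.3.
h(1) = 2, h(1.3) = 40/23, h(1.6) = 20/13, h(1.9) = 40/29, h(2.2) = 1.25, h(2.5) = 8/7, h(2.8) = 20/19, h(3.1) = 40/41, h(3.4) = 10/11, h(3.7) = 40/47, h(4) = 0.8.
T_10 = (Δs/2)·[h(s_0) + 2h(s_1) + ... + 2h(s_{9}) + h(s_10)].
Sum ≈ 3.671447.

3.671447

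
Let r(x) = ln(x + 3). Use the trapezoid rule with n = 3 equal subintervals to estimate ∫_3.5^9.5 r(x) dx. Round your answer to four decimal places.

13.3804

Δx = (9.5 − 3.5)/3 = 2.
r(3.5) ≈ 1.8718, r(5.5) ≈ 2.1401, r(7.5) ≈ 2.3514, r(9.5) ≈ 2.5257.
T_3 = (Δx/2)·[r(x_0) + 2r(x_1) + 2r(x_2) + r(x_3)].
Sum ≈ 13.3804.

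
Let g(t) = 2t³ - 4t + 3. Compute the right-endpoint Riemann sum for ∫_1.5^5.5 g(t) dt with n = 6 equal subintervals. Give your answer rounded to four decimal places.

Δt = (5.5 − 1.5)/6 = 2/3.
Right endpoints: 13/6, 17/6, 3.5, 25/6, 29/6, 5.5.
g(13/6) = 1585/108, g(17/6) = 4013/108, g(3.5) = 74.75, g(25/6) = 14149/108, g(29/6) = 22625/108, g(5.5) = 313.75.
Sum = Δt · [g(13/6) + g(17/6) + g(3.5) + ...].
Sum ≈ 520.5556.

520.5556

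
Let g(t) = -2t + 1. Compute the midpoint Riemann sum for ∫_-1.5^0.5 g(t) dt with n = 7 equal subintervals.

4

Δt = (0.5 − (-1.5))/7 = 2/7.
Midpoints: -19/14, -15/14, -11/14, -0.5, -3/14, 1/14, 5/14.
g(-19/14) = 26/7, g(-15/14) = 22/7, g(-11/14) = 18/7, g(-0.5) = 2, g(-3/14) = 10/7, g(1/14) = 6/7, g(5/14) = 2/7.
Sum = Δt · [g(-19/14) + g(-15/14) + g(-11/14) + ...].
Sum = 4.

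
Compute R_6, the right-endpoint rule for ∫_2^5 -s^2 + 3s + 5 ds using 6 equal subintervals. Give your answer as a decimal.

Δs = (5 − 2)/6 = 0.5.
Right endpoints: 2.5, 3, 3.5, 4, 4.5, 5.
f(2.5) = 6.25, f(3) = 5, f(3.5) = 3.25, f(4) = 1, f(4.5) = -1.75, f(5) = -5.
Sum = Δs · [f(2.5) + f(3) + f(3.5) + ...].
Sum = 4.375.

4.375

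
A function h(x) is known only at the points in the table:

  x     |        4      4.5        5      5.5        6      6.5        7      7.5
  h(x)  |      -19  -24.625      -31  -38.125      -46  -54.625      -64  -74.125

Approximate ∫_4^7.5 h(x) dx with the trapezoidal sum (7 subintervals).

-152.46875

Δx = 0.5.
T_7 = (0.5/2)·[(-19) + 2·(-24.625) + 2·(-31) + 2·(-38.125) + 2·(-46) + 2·(-54.625) + 2·(-64) + (-74.125)] = -152.46875.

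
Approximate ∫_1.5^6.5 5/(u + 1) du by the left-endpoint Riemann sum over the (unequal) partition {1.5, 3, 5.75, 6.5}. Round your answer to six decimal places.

Subinterval widths: 1.5, 2.75, 0.75.
Left endpoints: 1.5, 3, 5.75.
f(1.5) = 2, f(3) = 1.25, f(5.75) = 20/27.
Sum = Σ Δu_i · f(u_i).
Sum ≈ 6.993056.

6.993056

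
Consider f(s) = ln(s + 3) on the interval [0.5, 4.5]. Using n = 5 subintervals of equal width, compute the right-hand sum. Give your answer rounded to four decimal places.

Δs = (4.5 − 0.5)/5 = 0.8.
Right endpoints: 1.3, 2.1, 2.9, 3.7, 4.5.
f(1.3) ≈ 1.4586, f(2.1) ≈ 1.6292, f(2.9) ≈ 1.7750, f(3.7) ≈ 1.9021, f(4.5) ≈ 2.0149.
Sum = Δs · [f(1.3) + f(2.1) + f(2.9) + f(3.7) + f(4.5)].
Sum ≈ 7.0239.

7.0239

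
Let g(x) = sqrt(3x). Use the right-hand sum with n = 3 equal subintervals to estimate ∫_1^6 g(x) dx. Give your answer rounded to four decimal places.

Δx = (6 − 1)/3 = 5/3.
Right endpoints: 8/3, 13/3, 6.
g(8/3) ≈ 2.8284, g(13/3) ≈ 3.6056, g(6) ≈ 4.2426.
Sum = Δx · [g(8/3) + g(13/3) + g(6)].
Sum ≈ 17.7944.

17.7944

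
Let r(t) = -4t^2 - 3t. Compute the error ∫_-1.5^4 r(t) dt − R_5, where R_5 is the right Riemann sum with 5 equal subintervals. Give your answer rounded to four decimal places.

Exact integral: ∫_-1.5^4 r(t) dt ≈ -110.458333.
R_5 = -154.22.
Error ≈ -110.458333 − (-154.22) ≈ 43.7617.

43.7617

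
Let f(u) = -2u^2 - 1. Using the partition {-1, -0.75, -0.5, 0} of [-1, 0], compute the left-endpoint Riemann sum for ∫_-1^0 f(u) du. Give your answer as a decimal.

Subinterval widths: 0.25, 0.25, 0.5.
Left endpoints: -1, -0.75, -0.5.
f(-1) = -3, f(-0.75) = -2.125, f(-0.5) = -1.5.
Sum = Σ Δu_i · f(u_i).
Sum = -2.03125.

-2.03125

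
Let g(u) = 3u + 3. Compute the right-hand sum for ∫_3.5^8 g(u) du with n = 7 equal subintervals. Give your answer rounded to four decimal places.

95.4643

Δu = (8 − 3.5)/7 = 9/14.
Right endpoints: 29/7, 67/14, 38/7, 85/14, 47/7, 103/14, 8.
g(29/7) = 108/7, g(67/14) = 243/14, g(38/7) = 135/7, g(85/14) = 297/14, g(47/7) = 162/7, g(103/14) = 351/14, g(8) = 27.
Sum = Δu · [g(29/7) + g(67/14) + g(38/7) + ...].
Sum ≈ 95.4643.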